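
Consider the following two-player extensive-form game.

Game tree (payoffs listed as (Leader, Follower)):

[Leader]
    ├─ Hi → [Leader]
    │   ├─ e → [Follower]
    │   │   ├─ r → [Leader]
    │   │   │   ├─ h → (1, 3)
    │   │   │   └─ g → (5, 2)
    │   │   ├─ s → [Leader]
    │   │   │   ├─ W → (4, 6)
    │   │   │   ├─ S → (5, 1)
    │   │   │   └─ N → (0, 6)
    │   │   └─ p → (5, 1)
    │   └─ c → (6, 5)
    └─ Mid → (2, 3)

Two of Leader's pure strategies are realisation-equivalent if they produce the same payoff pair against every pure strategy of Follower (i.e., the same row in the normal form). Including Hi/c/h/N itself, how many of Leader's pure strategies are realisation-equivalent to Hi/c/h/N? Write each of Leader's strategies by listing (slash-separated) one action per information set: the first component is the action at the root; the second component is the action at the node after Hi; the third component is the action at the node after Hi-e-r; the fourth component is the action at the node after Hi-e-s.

Row for Hi/c/h/N (columns r, s, p): (6,5) (6,5) (6,5).
Under Hi/c/h/N, Leader's choice at the node after Hi-e-r and at the node after Hi-e-s can never be reached regardless of what Follower does, so varying those choices leaves every outcome unchanged.
Holding the reachable choices fixed and varying the unreachable ones freely already gives 2 × 3 = 6 equivalent strategies.
No other strategy reproduces this row, so those 6 are the full class: Hi/c/h/W, Hi/c/h/S, Hi/c/h/N, Hi/c/g/W, Hi/c/g/S, Hi/c/g/N.

6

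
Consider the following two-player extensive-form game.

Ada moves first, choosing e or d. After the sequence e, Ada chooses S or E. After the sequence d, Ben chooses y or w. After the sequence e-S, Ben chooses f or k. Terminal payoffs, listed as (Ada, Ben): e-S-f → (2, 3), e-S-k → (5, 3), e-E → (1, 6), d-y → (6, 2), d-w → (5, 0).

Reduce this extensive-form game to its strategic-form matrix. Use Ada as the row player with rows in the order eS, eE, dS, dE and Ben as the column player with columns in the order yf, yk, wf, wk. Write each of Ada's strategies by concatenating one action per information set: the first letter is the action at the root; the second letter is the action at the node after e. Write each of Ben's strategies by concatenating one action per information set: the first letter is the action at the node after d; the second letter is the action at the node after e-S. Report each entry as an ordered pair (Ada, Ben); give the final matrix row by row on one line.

eS: (2,3) (5,3) (2,3) (5,3) | eE: (1,6) (1,6) (1,6) (1,6) | dS: (6,2) (6,2) (5,0) (5,0) | dE: (6,2) (6,2) (5,0) (5,0)

Row eS: yf→(2,3), yk→(5,3), wf→(2,3), wk→(5,3)
Row eE: yf→(1,6), yk→(1,6), wf→(1,6), wk→(1,6)
Row dS: yf→(6,2), yk→(6,2), wf→(5,0), wk→(5,0)
Row dE: yf→(6,2), yk→(6,2), wf→(5,0), wk→(5,0)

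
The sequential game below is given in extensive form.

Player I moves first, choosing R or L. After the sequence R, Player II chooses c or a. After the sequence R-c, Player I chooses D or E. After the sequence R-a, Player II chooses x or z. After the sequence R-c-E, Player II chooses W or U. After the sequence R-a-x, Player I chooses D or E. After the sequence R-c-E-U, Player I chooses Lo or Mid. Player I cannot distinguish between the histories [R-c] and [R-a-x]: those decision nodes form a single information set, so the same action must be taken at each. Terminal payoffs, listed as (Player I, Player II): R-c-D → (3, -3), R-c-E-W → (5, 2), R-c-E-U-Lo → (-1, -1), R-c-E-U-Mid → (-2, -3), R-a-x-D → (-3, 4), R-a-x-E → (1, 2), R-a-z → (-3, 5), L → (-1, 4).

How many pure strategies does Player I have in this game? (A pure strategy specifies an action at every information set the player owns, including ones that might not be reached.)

8

Player I owns the root with actions {R, L} — two choices.
Player I owns the information set {R-c, R-a-x} with actions {D, E} — two choices.
Player I owns the node after R-c-E-U with actions {Lo, Mid} — two choices.
A pure strategy fixes one action at each information set independently, so the count is the product 2 × 2 × 2 = 8.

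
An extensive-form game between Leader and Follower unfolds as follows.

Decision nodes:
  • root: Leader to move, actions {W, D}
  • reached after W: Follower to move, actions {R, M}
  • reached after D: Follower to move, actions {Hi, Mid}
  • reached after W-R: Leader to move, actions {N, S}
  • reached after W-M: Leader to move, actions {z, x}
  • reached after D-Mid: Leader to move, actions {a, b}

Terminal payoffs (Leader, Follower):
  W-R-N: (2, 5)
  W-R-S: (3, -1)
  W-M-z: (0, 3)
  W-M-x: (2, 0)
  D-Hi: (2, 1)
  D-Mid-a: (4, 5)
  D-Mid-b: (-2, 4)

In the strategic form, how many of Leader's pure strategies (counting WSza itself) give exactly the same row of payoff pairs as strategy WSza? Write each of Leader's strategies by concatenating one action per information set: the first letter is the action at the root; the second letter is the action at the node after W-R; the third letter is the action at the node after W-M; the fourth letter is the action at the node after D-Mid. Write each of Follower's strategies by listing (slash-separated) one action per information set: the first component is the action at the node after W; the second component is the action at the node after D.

2

Row for WSza (columns R/Hi, R/Mid, M/Hi, M/Mid): (3,-1) (3,-1) (0,3) (0,3).
Under WSza, Leader's choice at the node after D-Mid can never be reached regardless of what Follower does, so varying those choices leaves every outcome unchanged.
Holding the reachable choices fixed and varying the unreachable one freely already gives 2 equivalent strategies.
No other strategy reproduces this row, so those 2 are the full class: WSza, WSzb.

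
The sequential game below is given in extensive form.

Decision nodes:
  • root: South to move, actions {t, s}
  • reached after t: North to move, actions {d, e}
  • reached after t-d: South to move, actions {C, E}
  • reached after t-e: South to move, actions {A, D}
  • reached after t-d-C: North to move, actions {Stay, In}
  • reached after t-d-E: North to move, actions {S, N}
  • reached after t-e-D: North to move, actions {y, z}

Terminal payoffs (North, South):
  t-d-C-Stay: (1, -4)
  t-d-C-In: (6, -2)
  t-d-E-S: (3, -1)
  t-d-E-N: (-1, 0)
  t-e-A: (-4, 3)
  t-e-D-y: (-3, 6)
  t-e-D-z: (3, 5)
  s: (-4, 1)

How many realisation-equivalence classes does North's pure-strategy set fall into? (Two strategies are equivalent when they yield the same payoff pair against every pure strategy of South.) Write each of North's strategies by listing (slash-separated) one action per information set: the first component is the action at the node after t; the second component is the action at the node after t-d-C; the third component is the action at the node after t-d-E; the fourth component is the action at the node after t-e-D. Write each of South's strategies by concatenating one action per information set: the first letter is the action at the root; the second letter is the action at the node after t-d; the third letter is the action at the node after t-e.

North has 16 pure strategies: d/Stay/S/y, d/Stay/S/z, d/Stay/N/y, d/Stay/N/z, d/In/S/y, d/In/S/z, d/In/N/y, d/In/N/z, e/Stay/S/y, e/Stay/S/z, e/Stay/N/y, e/Stay/N/z, e/In/S/y, e/In/S/z, e/In/N/y, e/In/N/z. Columns: tCA, tCD, tEA, tED, sCA, sCD, sEA, sED.
{d/Stay/S/y, d/Stay/S/z} → row (1,-4) (1,-4) (3,-1) (3,-1) (-4,1) (-4,1) (-4,1) (-4,1)
{d/Stay/N/y, d/Stay/N/z} → row (1,-4) (1,-4) (-1,0) (-1,0) (-4,1) (-4,1) (-4,1) (-4,1)
{d/In/S/y, d/In/S/z} → row (6,-2) (6,-2) (3,-1) (3,-1) (-4,1) (-4,1) (-4,1) (-4,1)
{d/In/N/y, d/In/N/z} → row (6,-2) (6,-2) (-1,0) (-1,0) (-4,1) (-4,1) (-4,1) (-4,1)
{e/Stay/S/y, e/Stay/N/y, e/In/S/y, e/In/N/y} → row (-4,3) (-3,6) (-4,3) (-3,6) (-4,1) (-4,1) (-4,1) (-4,1)
{e/Stay/S/z, e/Stay/N/z, e/In/S/z, e/In/N/z} → row (-4,3) (3,5) (-4,3) (3,5) (-4,1) (-4,1) (-4,1) (-4,1)
That's 6 distinct rows out of 16 strategies.

6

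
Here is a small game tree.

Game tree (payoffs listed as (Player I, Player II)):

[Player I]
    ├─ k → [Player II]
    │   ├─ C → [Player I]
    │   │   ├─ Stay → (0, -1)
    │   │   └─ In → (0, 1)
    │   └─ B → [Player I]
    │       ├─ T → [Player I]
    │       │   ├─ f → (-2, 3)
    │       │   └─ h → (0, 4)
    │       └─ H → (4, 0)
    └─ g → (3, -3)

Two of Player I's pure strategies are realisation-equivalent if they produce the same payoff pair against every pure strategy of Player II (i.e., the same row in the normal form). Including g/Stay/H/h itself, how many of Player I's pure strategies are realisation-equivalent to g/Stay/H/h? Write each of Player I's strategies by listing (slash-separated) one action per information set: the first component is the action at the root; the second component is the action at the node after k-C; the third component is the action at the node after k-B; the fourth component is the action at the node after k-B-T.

Row for g/Stay/H/h (columns C, B): (3,-3) (3,-3).
Under g/Stay/H/h, Player I's choice at the node after k-C and at the node after k-B and at the node after k-B-T can never be reached regardless of what Player II does, so varying those choices leaves every outcome unchanged.
Holding the reachable choices fixed and varying the unreachable ones freely already gives 2 × 2 × 2 = 8 equivalent strategies.
No other strategy reproduces this row, so those 8 are the full class: g/Stay/T/f, g/Stay/T/h, g/Stay/H/f, g/Stay/H/h, g/In/T/f, g/In/T/h, g/In/H/f, g/In/H/h.

8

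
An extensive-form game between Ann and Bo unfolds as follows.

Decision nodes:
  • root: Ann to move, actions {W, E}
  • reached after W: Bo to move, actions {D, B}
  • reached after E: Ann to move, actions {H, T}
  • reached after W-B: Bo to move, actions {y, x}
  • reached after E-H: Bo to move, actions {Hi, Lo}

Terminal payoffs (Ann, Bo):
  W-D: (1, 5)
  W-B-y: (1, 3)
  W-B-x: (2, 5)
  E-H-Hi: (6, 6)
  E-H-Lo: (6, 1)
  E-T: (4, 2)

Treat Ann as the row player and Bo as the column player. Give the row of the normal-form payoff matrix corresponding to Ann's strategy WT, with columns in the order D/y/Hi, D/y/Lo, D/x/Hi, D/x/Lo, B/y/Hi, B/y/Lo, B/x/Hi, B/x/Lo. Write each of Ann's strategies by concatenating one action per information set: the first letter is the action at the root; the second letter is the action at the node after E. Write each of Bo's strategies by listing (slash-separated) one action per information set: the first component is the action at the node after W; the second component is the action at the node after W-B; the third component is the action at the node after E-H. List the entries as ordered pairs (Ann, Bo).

vs D/y/Hi: Ann plays W → Bo plays D at [W] → (1, 5)
vs D/y/Lo: Ann plays W → Bo plays D at [W] → (1, 5)
vs D/x/Hi: Ann plays W → Bo plays D at [W] → (1, 5)
vs D/x/Lo: Ann plays W → Bo plays D at [W] → (1, 5)
vs B/y/Hi: Ann plays W → Bo plays B at [W] → Bo plays y at [W-B] → (1, 3)
vs B/y/Lo: Ann plays W → Bo plays B at [W] → Bo plays y at [W-B] → (1, 3)
vs B/x/Hi: Ann plays W → Bo plays B at [W] → Bo plays x at [W-B] → (2, 5)
vs B/x/Lo: Ann plays W → Bo plays B at [W] → Bo plays x at [W-B] → (2, 5)

(1,5) (1,5) (1,5) (1,5) (1,3) (1,3) (2,5) (2,5)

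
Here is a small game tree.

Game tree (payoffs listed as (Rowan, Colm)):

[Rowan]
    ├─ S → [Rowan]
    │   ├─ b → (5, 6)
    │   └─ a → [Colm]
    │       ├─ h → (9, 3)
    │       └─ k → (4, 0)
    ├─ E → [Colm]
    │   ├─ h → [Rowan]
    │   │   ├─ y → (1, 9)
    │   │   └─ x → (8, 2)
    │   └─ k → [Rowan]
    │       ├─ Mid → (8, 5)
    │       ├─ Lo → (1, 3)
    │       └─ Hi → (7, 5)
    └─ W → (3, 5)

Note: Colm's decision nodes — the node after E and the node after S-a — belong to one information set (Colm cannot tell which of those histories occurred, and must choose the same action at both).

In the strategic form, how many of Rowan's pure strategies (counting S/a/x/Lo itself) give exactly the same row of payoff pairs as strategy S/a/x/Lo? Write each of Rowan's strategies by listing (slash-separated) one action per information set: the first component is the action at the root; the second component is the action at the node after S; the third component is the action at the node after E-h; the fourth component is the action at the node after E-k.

6

Row for S/a/x/Lo (columns h, k): (9,3) (4,0).
Under S/a/x/Lo, Rowan's choice at the node after E-h and at the node after E-k can never be reached regardless of what Colm does, so varying those choices leaves every outcome unchanged.
Holding the reachable choices fixed and varying the unreachable ones freely already gives 2 × 3 = 6 equivalent strategies.
No other strategy reproduces this row, so those 6 are the full class: S/a/y/Mid, S/a/y/Lo, S/a/y/Hi, S/a/x/Mid, S/a/x/Lo, S/a/x/Hi.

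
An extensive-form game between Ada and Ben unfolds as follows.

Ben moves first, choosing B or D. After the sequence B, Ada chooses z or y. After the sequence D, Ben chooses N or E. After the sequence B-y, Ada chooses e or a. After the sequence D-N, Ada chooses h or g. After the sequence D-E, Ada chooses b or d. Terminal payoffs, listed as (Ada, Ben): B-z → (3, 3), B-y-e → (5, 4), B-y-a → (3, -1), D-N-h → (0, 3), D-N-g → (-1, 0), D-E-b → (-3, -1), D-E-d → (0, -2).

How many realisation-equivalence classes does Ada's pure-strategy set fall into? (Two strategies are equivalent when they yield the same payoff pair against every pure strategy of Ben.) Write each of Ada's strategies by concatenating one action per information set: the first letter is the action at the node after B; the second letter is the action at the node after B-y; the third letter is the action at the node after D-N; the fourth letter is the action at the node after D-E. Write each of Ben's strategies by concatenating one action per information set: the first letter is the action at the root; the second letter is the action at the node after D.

Ada has 16 pure strategies: zehb, zehd, zegb, zegd, zahb, zahd, zagb, zagd, yehb, yehd, yegb, yegd, yahb, yahd, yagb, yagd. Columns: BN, BE, DN, DE.
{zehb, zahb} → row (3,3) (3,3) (0,3) (-3,-1)
{zehd, zahd} → row (3,3) (3,3) (0,3) (0,-2)
{zegb, zagb} → row (3,3) (3,3) (-1,0) (-3,-1)
{zegd, zagd} → row (3,3) (3,3) (-1,0) (0,-2)
{yehb} → row (5,4) (5,4) (0,3) (-3,-1)
{yehd} → row (5,4) (5,4) (0,3) (0,-2)
{yegb} → row (5,4) (5,4) (-1,0) (-3,-1)
{yegd} → row (5,4) (5,4) (-1,0) (0,-2)
{yahb} → row (3,-1) (3,-1) (0,3) (-3,-1)
{yahd} → row (3,-1) (3,-1) (0,3) (0,-2)
{yagb} → row (3,-1) (3,-1) (-1,0) (-3,-1)
{yagd} → row (3,-1) (3,-1) (-1,0) (0,-2)
That's 12 distinct rows out of 16 strategies.

12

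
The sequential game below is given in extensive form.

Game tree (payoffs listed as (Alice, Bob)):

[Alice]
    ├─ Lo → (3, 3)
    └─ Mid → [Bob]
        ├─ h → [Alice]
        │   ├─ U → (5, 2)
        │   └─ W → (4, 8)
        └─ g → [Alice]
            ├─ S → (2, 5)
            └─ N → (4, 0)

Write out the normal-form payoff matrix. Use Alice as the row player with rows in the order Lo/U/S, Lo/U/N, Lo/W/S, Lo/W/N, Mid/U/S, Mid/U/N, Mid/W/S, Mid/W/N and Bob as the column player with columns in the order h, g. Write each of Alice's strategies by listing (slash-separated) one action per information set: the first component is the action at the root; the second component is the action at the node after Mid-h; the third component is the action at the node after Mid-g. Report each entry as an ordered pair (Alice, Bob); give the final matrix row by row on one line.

Lo/U/S: (3,3) (3,3) | Lo/U/N: (3,3) (3,3) | Lo/W/S: (3,3) (3,3) | Lo/W/N: (3,3) (3,3) | Mid/U/S: (5,2) (2,5) | Mid/U/N: (5,2) (4,0) | Mid/W/S: (4,8) (2,5) | Mid/W/N: (4,8) (4,0)

               h        g
 Lo/U/S    (3,3)    (3,3)
 Lo/U/N    (3,3)    (3,3)
 Lo/W/S    (3,3)    (3,3)
 Lo/W/N    (3,3)    (3,3)
Mid/U/S    (5,2)    (2,5)
Mid/U/N    (5,2)    (4,0)
Mid/W/S    (4,8)    (2,5)
Mid/W/N    (4,8)    (4,0)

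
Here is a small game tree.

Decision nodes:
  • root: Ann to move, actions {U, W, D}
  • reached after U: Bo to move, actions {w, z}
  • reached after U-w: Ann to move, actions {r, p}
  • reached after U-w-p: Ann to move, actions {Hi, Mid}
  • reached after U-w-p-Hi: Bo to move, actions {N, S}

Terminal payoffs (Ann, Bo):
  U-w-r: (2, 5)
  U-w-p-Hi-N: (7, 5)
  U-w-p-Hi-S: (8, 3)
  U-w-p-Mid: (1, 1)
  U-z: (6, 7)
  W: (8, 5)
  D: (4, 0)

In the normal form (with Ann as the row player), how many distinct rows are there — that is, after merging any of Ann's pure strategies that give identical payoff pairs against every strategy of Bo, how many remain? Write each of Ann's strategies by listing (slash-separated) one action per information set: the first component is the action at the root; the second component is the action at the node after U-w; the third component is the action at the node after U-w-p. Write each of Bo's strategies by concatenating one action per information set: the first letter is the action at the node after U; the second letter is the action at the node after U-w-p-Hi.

Ann has 12 pure strategies: U/r/Hi, U/r/Mid, U/p/Hi, U/p/Mid, W/r/Hi, W/r/Mid, W/p/Hi, W/p/Mid, D/r/Hi, D/r/Mid, D/p/Hi, D/p/Mid. Columns: wN, wS, zN, zS.
{U/r/Hi, U/r/Mid} → row (2,5) (2,5) (6,7) (6,7)
{U/p/Hi} → row (7,5) (8,3) (6,7) (6,7)
{U/p/Mid} → row (1,1) (1,1) (6,7) (6,7)
{W/r/Hi, W/r/Mid, W/p/Hi, W/p/Mid} → row (8,5) (8,5) (8,5) (8,5)
{D/r/Hi, D/r/Mid, D/p/Hi, D/p/Mid} → row (4,0) (4,0) (4,0) (4,0)
That's 5 distinct rows out of 12 strategies.

5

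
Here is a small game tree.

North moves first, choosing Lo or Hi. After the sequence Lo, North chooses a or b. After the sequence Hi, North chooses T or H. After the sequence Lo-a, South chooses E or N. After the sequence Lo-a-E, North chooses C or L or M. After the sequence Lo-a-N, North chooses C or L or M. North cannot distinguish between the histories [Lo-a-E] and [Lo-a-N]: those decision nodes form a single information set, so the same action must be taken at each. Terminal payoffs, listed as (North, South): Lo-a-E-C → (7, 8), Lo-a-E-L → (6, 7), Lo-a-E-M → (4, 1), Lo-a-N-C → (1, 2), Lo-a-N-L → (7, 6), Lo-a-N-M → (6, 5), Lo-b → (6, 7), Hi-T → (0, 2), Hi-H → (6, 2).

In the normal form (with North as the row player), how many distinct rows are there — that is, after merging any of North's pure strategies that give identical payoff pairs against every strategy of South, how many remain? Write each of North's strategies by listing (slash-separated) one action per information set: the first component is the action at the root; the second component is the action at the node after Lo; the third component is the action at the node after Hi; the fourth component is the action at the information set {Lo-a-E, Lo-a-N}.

North has 24 pure strategies: Lo/a/T/C, Lo/a/T/L, Lo/a/T/M, Lo/a/H/C, Lo/a/H/L, Lo/a/H/M, Lo/b/T/C, Lo/b/T/L, Lo/b/T/M, Lo/b/H/C, Lo/b/H/L, Lo/b/H/M, Hi/a/T/C, Hi/a/T/L, Hi/a/T/M, Hi/a/H/C, Hi/a/H/L, Hi/a/H/M, Hi/b/T/C, Hi/b/T/L, Hi/b/T/M, Hi/b/H/C, Hi/b/H/L, Hi/b/H/M. Columns: E, N.
{Lo/a/T/C, Lo/a/H/C} → row (7,8) (1,2)
{Lo/a/T/L, Lo/a/H/L} → row (6,7) (7,6)
{Lo/a/T/M, Lo/a/H/M} → row (4,1) (6,5)
{Lo/b/T/C, Lo/b/T/L, Lo/b/T/M, Lo/b/H/C, Lo/b/H/L, Lo/b/H/M} → row (6,7) (6,7)
{Hi/a/T/C, Hi/a/T/L, Hi/a/T/M, Hi/b/T/C, Hi/b/T/L, Hi/b/T/M} → row (0,2) (0,2)
{Hi/a/H/C, Hi/a/H/L, Hi/a/H/M, Hi/b/H/C, Hi/b/H/L, Hi/b/H/M} → row (6,2) (6,2)
That's 6 distinct rows out of 24 strategies.

6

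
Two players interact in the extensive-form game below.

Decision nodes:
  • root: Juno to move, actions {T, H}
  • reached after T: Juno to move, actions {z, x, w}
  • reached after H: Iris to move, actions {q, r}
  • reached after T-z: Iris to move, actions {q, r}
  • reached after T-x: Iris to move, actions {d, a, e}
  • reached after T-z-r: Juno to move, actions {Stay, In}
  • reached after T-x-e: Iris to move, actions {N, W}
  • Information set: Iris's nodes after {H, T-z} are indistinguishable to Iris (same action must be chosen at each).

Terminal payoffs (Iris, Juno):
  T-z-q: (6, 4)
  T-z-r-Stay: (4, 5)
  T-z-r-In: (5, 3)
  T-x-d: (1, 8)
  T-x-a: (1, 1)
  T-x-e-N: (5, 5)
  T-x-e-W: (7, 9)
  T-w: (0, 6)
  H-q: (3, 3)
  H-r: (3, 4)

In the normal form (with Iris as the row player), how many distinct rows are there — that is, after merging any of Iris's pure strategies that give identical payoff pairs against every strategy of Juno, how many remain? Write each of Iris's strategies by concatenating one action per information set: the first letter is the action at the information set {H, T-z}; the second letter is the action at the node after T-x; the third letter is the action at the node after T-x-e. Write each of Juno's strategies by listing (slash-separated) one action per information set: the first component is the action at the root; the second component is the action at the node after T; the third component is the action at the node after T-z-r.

8

Iris has 12 pure strategies: qdN, qdW, qaN, qaW, qeN, qeW, rdN, rdW, raN, raW, reN, reW. Columns: T/z/Stay, T/z/In, T/x/Stay, T/x/In, T/w/Stay, T/w/In, H/z/Stay, H/z/In, H/x/Stay, H/x/In, H/w/Stay, H/w/In.
{qdN, qdW} → row (6,4) (6,4) (1,8) (1,8) (0,6) (0,6) (3,3) (3,3) (3,3) (3,3) (3,3) (3,3)
{qaN, qaW} → row (6,4) (6,4) (1,1) (1,1) (0,6) (0,6) (3,3) (3,3) (3,3) (3,3) (3,3) (3,3)
{qeN} → row (6,4) (6,4) (5,5) (5,5) (0,6) (0,6) (3,3) (3,3) (3,3) (3,3) (3,3) (3,3)
{qeW} → row (6,4) (6,4) (7,9) (7,9) (0,6) (0,6) (3,3) (3,3) (3,3) (3,3) (3,3) (3,3)
{rdN, rdW} → row (4,5) (5,3) (1,8) (1,8) (0,6) (0,6) (3,4) (3,4) (3,4) (3,4) (3,4) (3,4)
{raN, raW} → row (4,5) (5,3) (1,1) (1,1) (0,6) (0,6) (3,4) (3,4) (3,4) (3,4) (3,4) (3,4)
{reN} → row (4,5) (5,3) (5,5) (5,5) (0,6) (0,6) (3,4) (3,4) (3,4) (3,4) (3,4) (3,4)
{reW} → row (4,5) (5,3) (7,9) (7,9) (0,6) (0,6) (3,4) (3,4) (3,4) (3,4) (3,4) (3,4)
That's 8 distinct rows out of 12 strategies.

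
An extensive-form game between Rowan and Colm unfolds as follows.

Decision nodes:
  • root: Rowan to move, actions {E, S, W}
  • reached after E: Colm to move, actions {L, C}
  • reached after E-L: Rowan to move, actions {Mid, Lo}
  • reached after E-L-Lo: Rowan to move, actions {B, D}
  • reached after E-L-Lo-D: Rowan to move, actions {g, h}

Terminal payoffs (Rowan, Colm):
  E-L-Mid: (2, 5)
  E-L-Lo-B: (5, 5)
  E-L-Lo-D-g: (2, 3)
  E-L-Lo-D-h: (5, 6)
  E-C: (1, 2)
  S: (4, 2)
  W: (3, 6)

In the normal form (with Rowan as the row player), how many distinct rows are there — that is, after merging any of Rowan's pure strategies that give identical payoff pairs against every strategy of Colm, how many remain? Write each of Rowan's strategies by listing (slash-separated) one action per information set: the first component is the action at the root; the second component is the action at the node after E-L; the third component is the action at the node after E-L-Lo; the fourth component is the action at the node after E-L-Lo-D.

Rowan has 24 pure strategies: E/Mid/B/g, E/Mid/B/h, E/Mid/D/g, E/Mid/D/h, E/Lo/B/g, E/Lo/B/h, E/Lo/D/g, E/Lo/D/h, S/Mid/B/g, S/Mid/B/h, S/Mid/D/g, S/Mid/D/h, S/Lo/B/g, S/Lo/B/h, S/Lo/D/g, S/Lo/D/h, W/Mid/B/g, W/Mid/B/h, W/Mid/D/g, W/Mid/D/h, W/Lo/B/g, W/Lo/B/h, W/Lo/D/g, W/Lo/D/h. Columns: L, C.
{E/Mid/B/g, E/Mid/B/h, E/Mid/D/g, E/Mid/D/h} → row (2,5) (1,2)
{E/Lo/B/g, E/Lo/B/h} → row (5,5) (1,2)
{E/Lo/D/g} → row (2,3) (1,2)
{E/Lo/D/h} → row (5,6) (1,2)
{S/Mid/B/g, S/Mid/B/h, S/Mid/D/g, S/Mid/D/h, S/Lo/B/g, S/Lo/B/h, S/Lo/D/g, S/Lo/D/h} → row (4,2) (4,2)
{W/Mid/B/g, W/Mid/B/h, W/Mid/D/g, W/Mid/D/h, W/Lo/B/g, W/Lo/B/h, W/Lo/D/g, W/Lo/D/h} → row (3,6) (3,6)
That's 6 distinct rows out of 24 strategies.

6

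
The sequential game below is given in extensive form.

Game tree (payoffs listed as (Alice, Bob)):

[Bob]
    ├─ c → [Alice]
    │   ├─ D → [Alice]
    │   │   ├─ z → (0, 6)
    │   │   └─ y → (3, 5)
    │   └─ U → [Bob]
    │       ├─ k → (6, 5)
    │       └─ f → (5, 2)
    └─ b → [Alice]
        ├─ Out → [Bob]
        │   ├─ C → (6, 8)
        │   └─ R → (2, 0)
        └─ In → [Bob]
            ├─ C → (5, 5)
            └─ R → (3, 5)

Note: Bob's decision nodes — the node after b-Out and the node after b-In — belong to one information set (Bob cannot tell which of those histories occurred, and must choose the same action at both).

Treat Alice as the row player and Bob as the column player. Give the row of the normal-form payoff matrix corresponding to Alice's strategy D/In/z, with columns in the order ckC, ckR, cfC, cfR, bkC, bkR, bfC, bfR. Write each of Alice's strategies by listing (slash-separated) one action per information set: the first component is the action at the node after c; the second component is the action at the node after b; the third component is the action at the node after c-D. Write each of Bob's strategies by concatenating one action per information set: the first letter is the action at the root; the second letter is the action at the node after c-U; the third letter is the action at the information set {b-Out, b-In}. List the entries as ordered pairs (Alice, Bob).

vs ckC: Bob plays c → Alice plays D at [c] → Alice plays z at [c-D] → (0, 6)
vs ckR: Bob plays c → Alice plays D at [c] → Alice plays z at [c-D] → (0, 6)
vs cfC: Bob plays c → Alice plays D at [c] → Alice plays z at [c-D] → (0, 6)
vs cfR: Bob plays c → Alice plays D at [c] → Alice plays z at [c-D] → (0, 6)
vs bkC: Bob plays b → Alice plays In at [b] → Bob plays C at [b-In] → (5, 5)
vs bkR: Bob plays b → Alice plays In at [b] → Bob plays R at [b-In] → (3, 5)
vs bfC: Bob plays b → Alice plays In at [b] → Bob plays C at [b-In] → (5, 5)
vs bfR: Bob plays b → Alice plays In at [b] → Bob plays R at [b-In] → (3, 5)

(0,6) (0,6) (0,6) (0,6) (5,5) (3,5) (5,5) (3,5)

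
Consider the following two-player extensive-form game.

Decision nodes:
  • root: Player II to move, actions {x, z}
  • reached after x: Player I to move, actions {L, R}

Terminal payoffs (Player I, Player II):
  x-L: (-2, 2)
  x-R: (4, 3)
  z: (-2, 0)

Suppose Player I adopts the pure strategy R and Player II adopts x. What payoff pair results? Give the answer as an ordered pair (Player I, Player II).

Trace the play path from the root:
  Player II plays x
  Player I plays R at [x]
→ terminal payoff (4, 3).

(4, 3)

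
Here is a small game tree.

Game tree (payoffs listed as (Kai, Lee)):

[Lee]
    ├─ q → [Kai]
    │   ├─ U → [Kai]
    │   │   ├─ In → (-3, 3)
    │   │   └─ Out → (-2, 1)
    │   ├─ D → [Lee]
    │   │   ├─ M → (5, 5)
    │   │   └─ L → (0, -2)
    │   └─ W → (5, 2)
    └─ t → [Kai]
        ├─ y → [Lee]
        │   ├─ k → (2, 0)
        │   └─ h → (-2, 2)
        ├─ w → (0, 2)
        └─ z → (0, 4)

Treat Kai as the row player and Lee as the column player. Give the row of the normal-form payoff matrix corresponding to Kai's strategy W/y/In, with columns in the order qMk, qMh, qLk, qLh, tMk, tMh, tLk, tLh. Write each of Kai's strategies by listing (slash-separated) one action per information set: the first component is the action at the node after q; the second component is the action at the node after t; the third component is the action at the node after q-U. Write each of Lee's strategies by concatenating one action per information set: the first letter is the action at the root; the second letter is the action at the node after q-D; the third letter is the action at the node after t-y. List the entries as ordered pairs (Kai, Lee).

(5,2) (5,2) (5,2) (5,2) (2,0) (-2,2) (2,0) (-2,2)

vs qMk: Lee plays q → Kai plays W at [q] → (5, 2)
vs qMh: Lee plays q → Kai plays W at [q] → (5, 2)
vs qLk: Lee plays q → Kai plays W at [q] → (5, 2)
vs qLh: Lee plays q → Kai plays W at [q] → (5, 2)
vs tMk: Lee plays t → Kai plays y at [t] → Lee plays k at [t-y] → (2, 0)
vs tMh: Lee plays t → Kai plays y at [t] → Lee plays h at [t-y] → (-2, 2)
vs tLk: Lee plays t → Kai plays y at [t] → Lee plays k at [t-y] → (2, 0)
vs tLh: Lee plays t → Kai plays y at [t] → Lee plays h at [t-y] → (-2, 2)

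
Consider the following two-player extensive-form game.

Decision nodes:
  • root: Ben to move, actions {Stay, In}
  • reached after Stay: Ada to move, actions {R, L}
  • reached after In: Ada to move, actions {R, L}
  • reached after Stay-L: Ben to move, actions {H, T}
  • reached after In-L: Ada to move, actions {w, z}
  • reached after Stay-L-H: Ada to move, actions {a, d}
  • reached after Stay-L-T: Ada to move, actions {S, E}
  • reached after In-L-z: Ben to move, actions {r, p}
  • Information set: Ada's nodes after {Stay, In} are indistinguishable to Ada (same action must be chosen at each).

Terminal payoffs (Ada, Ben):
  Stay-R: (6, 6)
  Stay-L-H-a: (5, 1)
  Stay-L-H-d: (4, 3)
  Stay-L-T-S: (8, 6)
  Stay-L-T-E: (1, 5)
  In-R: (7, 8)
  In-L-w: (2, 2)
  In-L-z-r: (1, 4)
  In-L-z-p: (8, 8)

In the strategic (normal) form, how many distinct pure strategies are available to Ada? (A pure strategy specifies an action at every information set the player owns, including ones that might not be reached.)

16

Ada owns the information set {Stay, In} with actions {R, L} — two choices.
Ada owns the node after In-L with actions {w, z} — two choices.
Ada owns the node after Stay-L-H with actions {a, d} — two choices.
Ada owns the node after Stay-L-T with actions {S, E} — two choices.
A pure strategy fixes one action at each information set independently, so the count is the product 2 × 2 × 2 × 2 = 16.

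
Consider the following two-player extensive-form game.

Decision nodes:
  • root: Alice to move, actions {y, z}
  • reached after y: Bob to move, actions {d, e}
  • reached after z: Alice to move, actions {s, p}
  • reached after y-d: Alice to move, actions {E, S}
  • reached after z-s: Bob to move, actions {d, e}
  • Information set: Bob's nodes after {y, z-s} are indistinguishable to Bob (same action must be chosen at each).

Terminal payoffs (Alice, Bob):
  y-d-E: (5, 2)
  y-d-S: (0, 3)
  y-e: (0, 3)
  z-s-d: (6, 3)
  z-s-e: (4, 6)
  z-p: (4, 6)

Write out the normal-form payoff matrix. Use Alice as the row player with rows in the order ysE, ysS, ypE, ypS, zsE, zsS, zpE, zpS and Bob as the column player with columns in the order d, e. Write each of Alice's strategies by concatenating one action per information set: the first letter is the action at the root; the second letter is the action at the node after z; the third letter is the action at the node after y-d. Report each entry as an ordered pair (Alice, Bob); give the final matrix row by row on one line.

            d        e
 ysE    (5,2)    (0,3)
 ysS    (0,3)    (0,3)
 ypE    (5,2)    (0,3)
 ypS    (0,3)    (0,3)
 zsE    (6,3)    (4,6)
 zsS    (6,3)    (4,6)
 zpE    (4,6)    (4,6)
 zpS    (4,6)    (4,6)

ysE: (5,2) (0,3) | ysS: (0,3) (0,3) | ypE: (5,2) (0,3) | ypS: (0,3) (0,3) | zsE: (6,3) (4,6) | zsS: (6,3) (4,6) | zpE: (4,6) (4,6) | zpS: (4,6) (4,6)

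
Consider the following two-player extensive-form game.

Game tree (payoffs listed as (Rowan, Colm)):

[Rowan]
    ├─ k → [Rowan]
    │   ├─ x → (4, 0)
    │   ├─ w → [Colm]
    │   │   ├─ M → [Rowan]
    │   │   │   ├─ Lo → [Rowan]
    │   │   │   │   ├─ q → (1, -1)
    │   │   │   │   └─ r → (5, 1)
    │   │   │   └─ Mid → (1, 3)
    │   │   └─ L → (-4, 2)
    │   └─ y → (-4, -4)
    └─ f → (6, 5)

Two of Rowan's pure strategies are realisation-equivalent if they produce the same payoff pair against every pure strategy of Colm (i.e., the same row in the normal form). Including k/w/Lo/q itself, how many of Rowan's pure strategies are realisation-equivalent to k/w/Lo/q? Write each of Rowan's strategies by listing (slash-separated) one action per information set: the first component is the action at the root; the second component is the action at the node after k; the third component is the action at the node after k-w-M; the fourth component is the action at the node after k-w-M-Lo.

1

Row for k/w/Lo/q (columns M, L): (1,-1) (-4,2).
Every one of Rowan's information sets is on the play path for some reply by Colm when Rowan follows k/w/Lo/q.
Changing the action at any of them therefore changes at least one column, so only k/w/Lo/q itself gives this row.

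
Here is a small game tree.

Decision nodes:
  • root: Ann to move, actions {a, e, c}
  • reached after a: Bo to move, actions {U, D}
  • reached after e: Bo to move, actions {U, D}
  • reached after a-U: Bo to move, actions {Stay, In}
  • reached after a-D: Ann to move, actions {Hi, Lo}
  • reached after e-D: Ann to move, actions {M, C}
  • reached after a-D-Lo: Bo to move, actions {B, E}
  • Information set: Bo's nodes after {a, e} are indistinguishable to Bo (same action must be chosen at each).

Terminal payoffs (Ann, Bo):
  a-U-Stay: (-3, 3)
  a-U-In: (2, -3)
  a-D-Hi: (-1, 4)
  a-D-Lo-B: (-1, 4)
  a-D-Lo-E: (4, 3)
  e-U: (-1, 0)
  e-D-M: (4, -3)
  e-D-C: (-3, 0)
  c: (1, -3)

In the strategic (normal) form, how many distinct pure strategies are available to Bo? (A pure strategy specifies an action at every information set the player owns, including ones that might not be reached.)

8

Bo owns the information set {a, e} with actions {U, D} — two choices.
Bo owns the node after a-U with actions {Stay, In} — two choices.
Bo owns the node after a-D-Lo with actions {B, E} — two choices.
A pure strategy fixes one action at each information set independently, so the count is the product 2 × 2 × 2 = 8.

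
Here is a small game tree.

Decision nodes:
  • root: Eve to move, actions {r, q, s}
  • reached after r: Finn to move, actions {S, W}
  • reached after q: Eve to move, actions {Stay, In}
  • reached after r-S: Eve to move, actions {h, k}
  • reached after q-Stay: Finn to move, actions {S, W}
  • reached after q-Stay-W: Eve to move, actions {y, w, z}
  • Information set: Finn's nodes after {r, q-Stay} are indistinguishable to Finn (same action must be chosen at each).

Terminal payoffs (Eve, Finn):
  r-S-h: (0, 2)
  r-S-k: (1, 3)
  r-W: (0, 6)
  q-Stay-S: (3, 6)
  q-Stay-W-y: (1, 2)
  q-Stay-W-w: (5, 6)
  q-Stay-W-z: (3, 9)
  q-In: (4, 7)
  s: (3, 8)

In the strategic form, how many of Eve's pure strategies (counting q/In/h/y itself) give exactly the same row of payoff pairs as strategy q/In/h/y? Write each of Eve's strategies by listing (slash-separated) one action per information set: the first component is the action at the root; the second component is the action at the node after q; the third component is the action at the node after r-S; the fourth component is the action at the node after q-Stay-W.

6

Row for q/In/h/y (columns S, W): (4,7) (4,7).
Under q/In/h/y, Eve's choice at the node after r-S and at the node after q-Stay-W can never be reached regardless of what Finn does, so varying those choices leaves every outcome unchanged.
Holding the reachable choices fixed and varying the unreachable ones freely already gives 2 × 3 = 6 equivalent strategies.
No other strategy reproduces this row, so those 6 are the full class: q/In/h/y, q/In/h/w, q/In/h/z, q/In/k/y, q/In/k/w, q/In/k/z.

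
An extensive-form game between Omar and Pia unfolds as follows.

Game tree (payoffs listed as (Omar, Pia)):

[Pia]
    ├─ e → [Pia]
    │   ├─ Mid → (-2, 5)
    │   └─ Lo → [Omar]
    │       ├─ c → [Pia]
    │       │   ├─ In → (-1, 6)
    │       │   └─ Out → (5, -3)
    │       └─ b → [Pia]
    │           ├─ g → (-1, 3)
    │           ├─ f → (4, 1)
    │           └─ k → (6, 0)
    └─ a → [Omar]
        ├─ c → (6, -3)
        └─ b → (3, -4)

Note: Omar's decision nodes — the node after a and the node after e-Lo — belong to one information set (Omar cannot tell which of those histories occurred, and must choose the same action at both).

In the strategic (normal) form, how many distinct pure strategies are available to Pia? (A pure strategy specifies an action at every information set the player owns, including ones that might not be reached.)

24

Pia owns the root with actions {e, a} — two choices.
Pia owns the node after e with actions {Mid, Lo} — two choices.
Pia owns the node after e-Lo-c with actions {In, Out} — two choices.
Pia owns the node after e-Lo-b with actions {g, f, k} — three choices.
A pure strategy fixes one action at each information set independently, so the count is the product 2 × 2 × 2 × 3 = 24.
(For reference, Omar has 2 pure strategies, giving a 24×2 normal-form matrix.)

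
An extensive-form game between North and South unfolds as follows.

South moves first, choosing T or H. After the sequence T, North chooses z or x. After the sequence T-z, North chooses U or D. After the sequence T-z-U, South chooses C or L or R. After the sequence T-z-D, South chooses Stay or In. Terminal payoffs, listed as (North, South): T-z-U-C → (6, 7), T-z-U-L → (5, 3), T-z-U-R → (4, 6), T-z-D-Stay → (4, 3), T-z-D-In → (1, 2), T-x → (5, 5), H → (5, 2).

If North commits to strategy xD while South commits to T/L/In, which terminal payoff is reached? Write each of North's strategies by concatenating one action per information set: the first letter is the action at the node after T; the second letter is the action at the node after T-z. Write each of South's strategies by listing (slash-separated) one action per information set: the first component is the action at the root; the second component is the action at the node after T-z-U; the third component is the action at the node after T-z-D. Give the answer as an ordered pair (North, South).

Trace the play path from the root:
  South plays T
  North plays x at [T]
→ terminal payoff (5, 5).
(North's choice at the node after T-z is never reached on this path, so it doesn't affect the outcome.)

(5, 5)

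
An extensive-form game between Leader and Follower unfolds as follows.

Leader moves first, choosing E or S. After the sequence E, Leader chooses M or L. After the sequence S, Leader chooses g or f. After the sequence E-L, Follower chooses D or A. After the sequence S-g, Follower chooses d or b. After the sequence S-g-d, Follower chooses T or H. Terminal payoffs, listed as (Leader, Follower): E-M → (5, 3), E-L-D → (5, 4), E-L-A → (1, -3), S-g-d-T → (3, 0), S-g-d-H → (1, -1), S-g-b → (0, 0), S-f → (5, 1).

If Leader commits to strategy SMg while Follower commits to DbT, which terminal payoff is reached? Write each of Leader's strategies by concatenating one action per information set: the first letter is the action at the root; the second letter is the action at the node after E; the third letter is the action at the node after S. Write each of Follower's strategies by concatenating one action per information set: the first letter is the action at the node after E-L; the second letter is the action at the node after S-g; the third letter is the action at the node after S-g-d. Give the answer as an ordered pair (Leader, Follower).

Trace the play path from the root:
  Leader plays S
  Leader plays g at [S]
  Follower plays b at [S-g]
→ terminal payoff (0, 0).
(Leader's choice at the node after E is never reached on this path, so it doesn't affect the outcome.)

(0, 0)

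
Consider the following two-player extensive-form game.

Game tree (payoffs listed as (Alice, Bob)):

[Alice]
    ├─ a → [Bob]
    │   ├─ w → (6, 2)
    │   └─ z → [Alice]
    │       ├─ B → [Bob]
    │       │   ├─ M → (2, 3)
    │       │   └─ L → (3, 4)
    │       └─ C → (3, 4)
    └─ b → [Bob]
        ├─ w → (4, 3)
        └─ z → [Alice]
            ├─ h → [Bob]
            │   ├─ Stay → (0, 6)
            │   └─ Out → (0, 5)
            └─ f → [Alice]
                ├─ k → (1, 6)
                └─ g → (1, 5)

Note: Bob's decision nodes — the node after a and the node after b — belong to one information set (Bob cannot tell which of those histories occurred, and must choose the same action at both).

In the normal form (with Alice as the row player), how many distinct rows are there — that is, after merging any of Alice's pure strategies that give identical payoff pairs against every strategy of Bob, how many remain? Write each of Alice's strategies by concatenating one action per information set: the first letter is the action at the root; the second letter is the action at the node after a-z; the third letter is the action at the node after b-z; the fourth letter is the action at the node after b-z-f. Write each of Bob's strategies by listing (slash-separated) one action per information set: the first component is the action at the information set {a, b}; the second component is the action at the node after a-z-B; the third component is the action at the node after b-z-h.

Alice has 16 pure strategies: aBhk, aBhg, aBfk, aBfg, aChk, aChg, aCfk, aCfg, bBhk, bBhg, bBfk, bBfg, bChk, bChg, bCfk, bCfg. Columns: w/M/Stay, w/M/Out, w/L/Stay, w/L/Out, z/M/Stay, z/M/Out, z/L/Stay, z/L/Out.
{aBhk, aBhg, aBfk, aBfg} → row (6,2) (6,2) (6,2) (6,2) (2,3) (2,3) (3,4) (3,4)
{aChk, aChg, aCfk, aCfg} → row (6,2) (6,2) (6,2) (6,2) (3,4) (3,4) (3,4) (3,4)
{bBhk, bBhg, bChk, bChg} → row (4,3) (4,3) (4,3) (4,3) (0,6) (0,5) (0,6) (0,5)
{bBfk, bCfk} → row (4,3) (4,3) (4,3) (4,3) (1,6) (1,6) (1,6) (1,6)
{bBfg, bCfg} → row (4,3) (4,3) (4,3) (4,3) (1,5) (1,5) (1,5) (1,5)
That's 5 distinct rows out of 16 strategies.

5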